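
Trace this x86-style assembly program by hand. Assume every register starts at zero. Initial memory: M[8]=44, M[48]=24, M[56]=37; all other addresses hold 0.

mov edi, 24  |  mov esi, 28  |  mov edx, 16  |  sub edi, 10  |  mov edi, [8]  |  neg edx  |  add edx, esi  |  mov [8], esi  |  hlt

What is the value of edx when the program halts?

12

edi=24
esi=28
edx=16
edi=24-10=14
edi=M[8]=44
edx=-(16)=-16
edx=(-16)+28=12
mov [8], esi → M[8]=28
halt.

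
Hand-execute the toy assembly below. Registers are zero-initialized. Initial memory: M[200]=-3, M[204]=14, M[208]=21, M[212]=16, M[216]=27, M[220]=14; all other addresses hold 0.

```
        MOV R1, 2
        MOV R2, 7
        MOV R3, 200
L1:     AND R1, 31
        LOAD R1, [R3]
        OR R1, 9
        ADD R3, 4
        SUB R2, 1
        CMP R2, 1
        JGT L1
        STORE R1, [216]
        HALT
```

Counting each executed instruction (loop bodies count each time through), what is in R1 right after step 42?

15

R1=2
R2=7
R3=200
R1=2&31=2
R1=M[200]=-3
R1=(-3)|9=-3
R3=200+4=204
R2=7-1=6
CMP R2, 1  (cmp 6,1)
JGT L1: taken
R1=(-3)&31=29
R1=M[204]=14
R1=14|9=15
R3=204+4=208
R2=6-1=5
CMP R2, 1  (cmp 5,1)
JGT L1: taken
R1=15&31=15
R1=M[208]=21
R1=21|9=29
R3=208+4=212
R2=5-1=4
CMP R2, 1  (cmp 4,1)
JGT L1: taken
R1=29&31=29
R1=M[212]=16
R1=16|9=25
R3=212+4=216
R2=4-1=3
CMP R2, 1  (cmp 3,1)
JGT L1: taken
R1=25&31=25
R1=M[216]=27
R1=27|9=27
R3=216+4=220
R2=3-1=2
CMP R2, 1  (cmp 2,1)
JGT L1: taken
R1=27&31=27
R1=M[220]=14
R1=14|9=15
R3=220+4=224
After step 42: R1 = 15.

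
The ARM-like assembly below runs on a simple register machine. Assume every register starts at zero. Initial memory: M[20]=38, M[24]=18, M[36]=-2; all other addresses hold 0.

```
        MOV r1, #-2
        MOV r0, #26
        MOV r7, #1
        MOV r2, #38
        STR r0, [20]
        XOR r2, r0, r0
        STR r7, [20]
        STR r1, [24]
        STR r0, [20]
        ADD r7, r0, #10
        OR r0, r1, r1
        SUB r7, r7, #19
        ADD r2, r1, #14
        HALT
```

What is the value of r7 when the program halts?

MOV r1, #-2 → r1=-2
MOV r0, #26 → r0=26
MOV r7, #1 → r7=1
MOV r2, #38 → r2=38
STR r0, [20] → M[20]=26
XOR r2, r0, r0 → r2=26^26=0
STR r7, [20] → M[20]=1
STR r1, [24] → M[24]=-2
STR r0, [20] → M[20]=26
ADD r7, r0, #10 → r7=26+10=36
OR r0, r1, r1 → r0=(-2)|(-2)=-2
SUB r7, r7, #19 → r7=36-19=17
ADD r2, r1, #14 → r2=(-2)+14=12
halt.

17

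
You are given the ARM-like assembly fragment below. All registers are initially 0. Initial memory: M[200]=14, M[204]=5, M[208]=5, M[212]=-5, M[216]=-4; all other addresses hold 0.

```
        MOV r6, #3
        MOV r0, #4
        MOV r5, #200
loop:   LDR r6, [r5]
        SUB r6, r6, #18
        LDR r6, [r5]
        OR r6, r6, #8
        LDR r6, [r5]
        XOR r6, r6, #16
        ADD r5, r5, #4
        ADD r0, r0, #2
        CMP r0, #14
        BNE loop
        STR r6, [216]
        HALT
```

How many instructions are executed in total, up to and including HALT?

r6=3
r0=4
r5=200
r6=M[200]=14
r6=14-18=-4
r6=M[200]=14
r6=14|8=14
r6=M[200]=14
r6=14^16=30
r5=200+4=204
r0=4+2=6
CMP r0, #14  (cmp 6,14)
BNE loop: taken
r6=M[204]=5
r6=5-18=-13
r6=M[204]=5
r6=5|8=13
r6=M[204]=5
r6=5^16=21
r5=204+4=208
r0=6+2=8
CMP r0, #14  (cmp 8,14)
BNE loop: taken
r6=M[208]=5
r6=5-18=-13
r6=M[208]=5
r6=5|8=13
r6=M[208]=5
r6=5^16=21
r5=208+4=212
r0=8+2=10
CMP r0, #14  (cmp 10,14)
BNE loop: taken
r6=M[212]=-5
r6=(-5)-18=-23
r6=M[212]=-5
r6=(-5)|8=-5
r6=M[212]=-5
r6=(-5)^16=-21
r5=212+4=216
r0=10+2=12
CMP r0, #14  (cmp 12,14)
BNE loop: taken
r6=M[216]=-4
r6=(-4)-18=-22
r6=M[216]=-4
r6=(-4)|8=-4
r6=M[216]=-4
r6=(-4)^16=-20
r5=216+4=220
r0=12+2=14
CMP r0, #14  (cmp 14,14)
BNE loop: not taken
STR r6, [216] → M[216]=-20
halt.
Total executed instructions: 55.

55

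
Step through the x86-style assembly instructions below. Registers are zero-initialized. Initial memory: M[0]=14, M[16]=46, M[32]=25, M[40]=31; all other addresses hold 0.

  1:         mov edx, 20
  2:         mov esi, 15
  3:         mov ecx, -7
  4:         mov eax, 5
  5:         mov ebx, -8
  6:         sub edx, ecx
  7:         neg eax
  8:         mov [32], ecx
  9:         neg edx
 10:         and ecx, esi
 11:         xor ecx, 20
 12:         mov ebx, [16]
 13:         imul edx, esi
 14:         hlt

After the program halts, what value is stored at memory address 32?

-7

edx=20
esi=15
ecx=-7
eax=5
ebx=-8
edx=20-(-7)=27
eax=-(5)=-5
mov [32], ecx → M[32]=-7
edx=-(27)=-27
ecx=(-7)&15=9
ecx=9^20=29
ebx=M[16]=46
edx=(-27)*15=-405
halt.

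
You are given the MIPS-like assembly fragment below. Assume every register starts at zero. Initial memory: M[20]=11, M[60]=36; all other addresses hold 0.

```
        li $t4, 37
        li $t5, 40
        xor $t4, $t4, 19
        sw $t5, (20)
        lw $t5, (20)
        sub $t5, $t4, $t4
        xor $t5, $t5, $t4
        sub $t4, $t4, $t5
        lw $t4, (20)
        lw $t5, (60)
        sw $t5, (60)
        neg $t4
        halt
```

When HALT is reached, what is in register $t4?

-40

li $t4, 37 → $t4=37
li $t5, 40 → $t5=40
xor $t4, $t4, 19 → $t4=37^19=54
sw $t5, (20) → M[20]=40
lw $t5, (20) → $t5=M[20]=40
sub $t5, $t4, $t4 → $t5=54-54=0
xor $t5, $t5, $t4 → $t5=0^54=54
sub $t4, $t4, $t5 → $t4=54-54=0
lw $t4, (20) → $t4=M[20]=40
lw $t5, (60) → $t5=M[60]=36
sw $t5, (60) → M[60]=36
neg $t4 → $t4=-(40)=-40
halt.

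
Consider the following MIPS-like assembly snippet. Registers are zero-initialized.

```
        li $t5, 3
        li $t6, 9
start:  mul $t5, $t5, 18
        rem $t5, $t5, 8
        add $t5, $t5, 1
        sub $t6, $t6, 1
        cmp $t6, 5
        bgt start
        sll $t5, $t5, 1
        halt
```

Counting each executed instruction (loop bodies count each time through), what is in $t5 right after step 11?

after li $t5, 3: $t5=3
after li $t6, 9: $t6=9
after mul $t5, $t5, 18: $t5=3*18=54
after rem $t5, $t5, 8: $t5=54%8=6
after add $t5, $t5, 1: $t5=6+1=7
after sub $t6, $t6, 1: $t6=9-1=8
cmp $t6, 5  (cmp 8,5)
bgt start: taken
after mul $t5, $t5, 18: $t5=7*18=126
after rem $t5, $t5, 8: $t5=126%8=6
after add $t5, $t5, 1: $t5=6+1=7
After step 11: $t5 = 7.

7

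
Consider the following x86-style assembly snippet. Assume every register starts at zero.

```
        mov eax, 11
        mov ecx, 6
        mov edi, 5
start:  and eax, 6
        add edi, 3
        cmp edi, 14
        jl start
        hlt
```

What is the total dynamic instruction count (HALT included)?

after mov eax, 11: eax=11
after mov ecx, 6: ecx=6
after mov edi, 5: edi=5
after and eax, 6: eax=11&6=2
after add edi, 3: edi=5+3=8
cmp edi, 14  (cmp 8,14)
jl start: taken
after and eax, 6: eax=2&6=2
after add edi, 3: edi=8+3=11
cmp edi, 14  (cmp 11,14)
jl start: taken
after and eax, 6: eax=2&6=2
after add edi, 3: edi=11+3=14
cmp edi, 14  (cmp 14,14)
jl start: not taken
halt.
Total executed instructions: 16.

16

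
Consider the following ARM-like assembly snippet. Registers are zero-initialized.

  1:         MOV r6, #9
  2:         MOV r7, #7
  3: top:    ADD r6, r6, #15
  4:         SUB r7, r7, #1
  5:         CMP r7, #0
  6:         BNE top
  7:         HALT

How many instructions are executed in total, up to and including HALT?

31

after MOV r6, #9: r6=9
after MOV r7, #7: r7=7
after ADD r6, r6, #15: r6=9+15=24
after SUB r7, r7, #1: r7=7-1=6
CMP r7, #0  (cmp 6,0)
BNE top: taken
after ADD r6, r6, #15: r6=24+15=39
after SUB r7, r7, #1: r7=6-1=5
CMP r7, #0  (cmp 5,0)
BNE top: taken
after ADD r6, r6, #15: r6=39+15=54
after SUB r7, r7, #1: r7=5-1=4
CMP r7, #0  (cmp 4,0)
BNE top: taken
after ADD r6, r6, #15: r6=54+15=69
after SUB r7, r7, #1: r7=4-1=3
CMP r7, #0  (cmp 3,0)
BNE top: taken
after ADD r6, r6, #15: r6=69+15=84
after SUB r7, r7, #1: r7=3-1=2
CMP r7, #0  (cmp 2,0)
BNE top: taken
after ADD r6, r6, #15: r6=84+15=99
after SUB r7, r7, #1: r7=2-1=1
CMP r7, #0  (cmp 1,0)
BNE top: taken
after ADD r6, r6, #15: r6=99+15=114
after SUB r7, r7, #1: r7=1-1=0
CMP r7, #0  (cmp 0,0)
BNE top: not taken
halt.
Total executed instructions: 31.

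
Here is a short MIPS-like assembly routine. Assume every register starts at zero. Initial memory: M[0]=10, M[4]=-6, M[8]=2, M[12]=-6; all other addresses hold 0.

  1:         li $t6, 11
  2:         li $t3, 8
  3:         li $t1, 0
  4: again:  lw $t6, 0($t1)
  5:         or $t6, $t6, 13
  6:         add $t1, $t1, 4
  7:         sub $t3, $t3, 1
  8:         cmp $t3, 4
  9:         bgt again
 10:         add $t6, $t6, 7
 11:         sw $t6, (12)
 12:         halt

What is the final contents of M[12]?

$t6=11
$t3=8
$t1=0
$t6=M[0]=10
$t6=10|13=15
$t1=0+4=4
$t3=8-1=7
cmp $t3, 4  (cmp 7,4)
bgt again: taken
$t6=M[4]=-6
$t6=(-6)|13=-1
$t1=4+4=8
$t3=7-1=6
cmp $t3, 4  (cmp 6,4)
bgt again: taken
$t6=M[8]=2
$t6=2|13=15
$t1=8+4=12
$t3=6-1=5
cmp $t3, 4  (cmp 5,4)
bgt again: taken
$t6=M[12]=-6
$t6=(-6)|13=-1
$t1=12+4=16
$t3=5-1=4
cmp $t3, 4  (cmp 4,4)
bgt again: not taken
$t6=(-1)+7=6
sw $t6, (12) → M[12]=6
halt.

6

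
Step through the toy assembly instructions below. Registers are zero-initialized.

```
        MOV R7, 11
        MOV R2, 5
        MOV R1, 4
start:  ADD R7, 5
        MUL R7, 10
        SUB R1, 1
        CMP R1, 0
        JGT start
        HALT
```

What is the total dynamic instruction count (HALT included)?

after MOV R7, 11: R7=11
after MOV R2, 5: R2=5
after MOV R1, 4: R1=4
after ADD R7, 5: R7=11+5=16
after MUL R7, 10: R7=16*10=160
after SUB R1, 1: R1=4-1=3
CMP R1, 0  (cmp 3,0)
JGT start: taken
after ADD R7, 5: R7=160+5=165
after MUL R7, 10: R7=165*10=1650
after SUB R1, 1: R1=3-1=2
CMP R1, 0  (cmp 2,0)
JGT start: taken
after ADD R7, 5: R7=1650+5=1655
after MUL R7, 10: R7=1655*10=16550
after SUB R1, 1: R1=2-1=1
CMP R1, 0  (cmp 1,0)
JGT start: taken
after ADD R7, 5: R7=16550+5=16555
after MUL R7, 10: R7=16555*10=165550
after SUB R1, 1: R1=1-1=0
CMP R1, 0  (cmp 0,0)
JGT start: not taken
halt.
Total executed instructions: 24.

24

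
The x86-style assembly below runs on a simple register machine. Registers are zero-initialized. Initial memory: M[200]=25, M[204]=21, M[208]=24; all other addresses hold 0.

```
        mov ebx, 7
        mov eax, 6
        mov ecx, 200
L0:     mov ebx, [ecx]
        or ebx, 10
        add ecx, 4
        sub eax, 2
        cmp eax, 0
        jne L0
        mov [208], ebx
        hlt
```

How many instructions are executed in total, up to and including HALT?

mov ebx, 7 → ebx=7
mov eax, 6 → eax=6
mov ecx, 200 → ecx=200
mov ebx, [ecx] → ebx=M[200]=25
or ebx, 10 → ebx=25|10=27
add ecx, 4 → ecx=200+4=204
sub eax, 2 → eax=6-2=4
cmp eax, 0  (cmp 4,0)
jne L0: taken
mov ebx, [ecx] → ebx=M[204]=21
or ebx, 10 → ebx=21|10=31
add ecx, 4 → ecx=204+4=208
sub eax, 2 → eax=4-2=2
cmp eax, 0  (cmp 2,0)
jne L0: taken
mov ebx, [ecx] → ebx=M[208]=24
or ebx, 10 → ebx=24|10=26
add ecx, 4 → ecx=208+4=212
sub eax, 2 → eax=2-2=0
cmp eax, 0  (cmp 0,0)
jne L0: not taken
mov [208], ebx → M[208]=26
halt.
Total executed instructions: 23.

23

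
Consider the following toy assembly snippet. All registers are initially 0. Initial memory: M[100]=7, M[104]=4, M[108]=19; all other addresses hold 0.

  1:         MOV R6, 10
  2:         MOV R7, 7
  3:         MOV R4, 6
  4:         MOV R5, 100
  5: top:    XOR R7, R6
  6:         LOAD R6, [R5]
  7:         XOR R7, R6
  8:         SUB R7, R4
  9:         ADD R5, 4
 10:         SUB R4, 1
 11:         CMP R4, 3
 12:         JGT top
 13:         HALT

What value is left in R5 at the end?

MOV R6, 10 → R6=10
MOV R7, 7 → R7=7
MOV R4, 6 → R4=6
MOV R5, 100 → R5=100
XOR R7, R6 → R7=7^10=13
LOAD R6, [R5] → R6=M[100]=7
XOR R7, R6 → R7=13^7=10
SUB R7, R4 → R7=10-6=4
ADD R5, 4 → R5=100+4=104
SUB R4, 1 → R4=6-1=5
CMP R4, 3  (cmp 5,3)
JGT top: taken
XOR R7, R6 → R7=4^7=3
LOAD R6, [R5] → R6=M[104]=4
XOR R7, R6 → R7=3^4=7
SUB R7, R4 → R7=7-5=2
ADD R5, 4 → R5=104+4=108
SUB R4, 1 → R4=5-1=4
CMP R4, 3  (cmp 4,3)
JGT top: taken
XOR R7, R6 → R7=2^4=6
LOAD R6, [R5] → R6=M[108]=19
XOR R7, R6 → R7=6^19=21
SUB R7, R4 → R7=21-4=17
ADD R5, 4 → R5=108+4=112
SUB R4, 1 → R4=4-1=3
CMP R4, 3  (cmp 3,3)
JGT top: not taken
halt.

112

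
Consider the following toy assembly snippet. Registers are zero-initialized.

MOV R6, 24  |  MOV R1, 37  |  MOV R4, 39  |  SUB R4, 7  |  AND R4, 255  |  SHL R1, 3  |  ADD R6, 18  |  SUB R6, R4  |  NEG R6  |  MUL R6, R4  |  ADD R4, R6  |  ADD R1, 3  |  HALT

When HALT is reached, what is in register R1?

after MOV R6, 24: R6=24
after MOV R1, 37: R1=37
after MOV R4, 39: R4=39
after SUB R4, 7: R4=39-7=32
after AND R4, 255: R4=32&255=32
after SHL R1, 3: R1=37<<3=296
after ADD R6, 18: R6=24+18=42
after SUB R6, R4: R6=42-32=10
after NEG R6: R6=-(10)=-10
after MUL R6, R4: R6=(-10)*32=-320
after ADD R4, R6: R4=32+(-320)=-288
after ADD R1, 3: R1=296+3=299
halt.

299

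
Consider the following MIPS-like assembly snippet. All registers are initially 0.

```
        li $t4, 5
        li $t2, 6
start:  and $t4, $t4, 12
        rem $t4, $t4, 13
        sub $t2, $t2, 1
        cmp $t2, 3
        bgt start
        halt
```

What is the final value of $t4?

$t4=5
$t2=6
$t4=5&12=4
$t4=4%13=4
$t2=6-1=5
cmp $t2, 3  (cmp 5,3)
bgt start: taken
$t4=4&12=4
$t4=4%13=4
$t2=5-1=4
cmp $t2, 3  (cmp 4,3)
bgt start: taken
$t4=4&12=4
$t4=4%13=4
$t2=4-1=3
cmp $t2, 3  (cmp 3,3)
bgt start: not taken
halt.

4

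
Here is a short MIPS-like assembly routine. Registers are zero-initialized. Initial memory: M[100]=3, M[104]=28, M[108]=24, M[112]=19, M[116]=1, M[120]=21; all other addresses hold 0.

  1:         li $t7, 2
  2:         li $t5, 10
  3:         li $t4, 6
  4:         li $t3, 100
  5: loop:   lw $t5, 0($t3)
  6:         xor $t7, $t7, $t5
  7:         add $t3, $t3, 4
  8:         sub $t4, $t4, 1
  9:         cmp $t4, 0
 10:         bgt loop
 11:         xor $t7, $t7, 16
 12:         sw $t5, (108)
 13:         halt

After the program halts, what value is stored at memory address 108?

21

li $t7, 2 → $t7=2
li $t5, 10 → $t5=10
li $t4, 6 → $t4=6
li $t3, 100 → $t3=100
lw $t5, 0($t3) → $t5=M[100]=3
xor $t7, $t7, $t5 → $t7=2^3=1
add $t3, $t3, 4 → $t3=100+4=104
sub $t4, $t4, 1 → $t4=6-1=5
cmp $t4, 0  (cmp 5,0)
bgt loop: taken
lw $t5, 0($t3) → $t5=M[104]=28
xor $t7, $t7, $t5 → $t7=1^28=29
add $t3, $t3, 4 → $t3=104+4=108
sub $t4, $t4, 1 → $t4=5-1=4
cmp $t4, 0  (cmp 4,0)
bgt loop: taken
lw $t5, 0($t3) → $t5=M[108]=24
xor $t7, $t7, $t5 → $t7=29^24=5
add $t3, $t3, 4 → $t3=108+4=112
sub $t4, $t4, 1 → $t4=4-1=3
cmp $t4, 0  (cmp 3,0)
bgt loop: taken
lw $t5, 0($t3) → $t5=M[112]=19
xor $t7, $t7, $t5 → $t7=5^19=22
add $t3, $t3, 4 → $t3=112+4=116
sub $t4, $t4, 1 → $t4=3-1=2
cmp $t4, 0  (cmp 2,0)
bgt loop: taken
lw $t5, 0($t3) → $t5=M[116]=1
xor $t7, $t7, $t5 → $t7=22^1=23
add $t3, $t3, 4 → $t3=116+4=120
sub $t4, $t4, 1 → $t4=2-1=1
cmp $t4, 0  (cmp 1,0)
bgt loop: taken
lw $t5, 0($t3) → $t5=M[120]=21
xor $t7, $t7, $t5 → $t7=23^21=2
add $t3, $t3, 4 → $t3=120+4=124
sub $t4, $t4, 1 → $t4=1-1=0
cmp $t4, 0  (cmp 0,0)
bgt loop: not taken
xor $t7, $t7, 16 → $t7=2^16=18
sw $t5, (108) → M[108]=21
halt.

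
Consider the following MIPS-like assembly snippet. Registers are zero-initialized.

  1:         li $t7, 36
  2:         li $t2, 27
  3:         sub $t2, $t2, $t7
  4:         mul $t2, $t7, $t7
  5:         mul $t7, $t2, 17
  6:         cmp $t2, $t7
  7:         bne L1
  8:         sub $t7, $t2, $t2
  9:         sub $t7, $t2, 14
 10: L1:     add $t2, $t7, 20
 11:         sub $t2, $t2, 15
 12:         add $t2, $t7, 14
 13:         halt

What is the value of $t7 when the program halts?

after li $t7, 36: $t7=36
after li $t2, 27: $t2=27
after sub $t2, $t2, $t7: $t2=27-36=-9
after mul $t2, $t7, $t7: $t2=36*36=1296
after mul $t7, $t2, 17: $t7=1296*17=22032
cmp $t2, $t7  (cmp 1296,22032)
bne L1: taken
after add $t2, $t7, 20: $t2=22032+20=22052
after sub $t2, $t2, 15: $t2=22052-15=22037
after add $t2, $t7, 14: $t2=22032+14=22046
halt.

22032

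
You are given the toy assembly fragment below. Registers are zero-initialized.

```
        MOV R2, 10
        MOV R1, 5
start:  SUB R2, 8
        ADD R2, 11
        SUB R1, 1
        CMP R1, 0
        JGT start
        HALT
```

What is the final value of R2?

25

MOV R2, 10 → R2=10
MOV R1, 5 → R1=5
SUB R2, 8 → R2=10-8=2
ADD R2, 11 → R2=2+11=13
SUB R1, 1 → R1=5-1=4
CMP R1, 0  (cmp 4,0)
JGT start: taken
SUB R2, 8 → R2=13-8=5
ADD R2, 11 → R2=5+11=16
SUB R1, 1 → R1=4-1=3
CMP R1, 0  (cmp 3,0)
JGT start: taken
SUB R2, 8 → R2=16-8=8
ADD R2, 11 → R2=8+11=19
SUB R1, 1 → R1=3-1=2
CMP R1, 0  (cmp 2,0)
JGT start: taken
SUB R2, 8 → R2=19-8=11
ADD R2, 11 → R2=11+11=22
SUB R1, 1 → R1=2-1=1
CMP R1, 0  (cmp 1,0)
JGT start: taken
SUB R2, 8 → R2=22-8=14
ADD R2, 11 → R2=14+11=25
SUB R1, 1 → R1=1-1=0
CMP R1, 0  (cmp 0,0)
JGT start: not taken
halt.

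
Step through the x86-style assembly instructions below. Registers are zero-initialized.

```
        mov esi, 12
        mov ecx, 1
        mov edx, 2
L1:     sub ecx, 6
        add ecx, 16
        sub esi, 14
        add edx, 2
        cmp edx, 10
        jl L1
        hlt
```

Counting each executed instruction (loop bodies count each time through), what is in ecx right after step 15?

after mov esi, 12: esi=12
after mov ecx, 1: ecx=1
after mov edx, 2: edx=2
after sub ecx, 6: ecx=1-6=-5
after add ecx, 16: ecx=(-5)+16=11
after sub esi, 14: esi=12-14=-2
after add edx, 2: edx=2+2=4
cmp edx, 10  (cmp 4,10)
jl L1: taken
after sub ecx, 6: ecx=11-6=5
after add ecx, 16: ecx=5+16=21
after sub esi, 14: esi=(-2)-14=-16
after add edx, 2: edx=4+2=6
cmp edx, 10  (cmp 6,10)
jl L1: taken
After step 15: ecx = 21.

21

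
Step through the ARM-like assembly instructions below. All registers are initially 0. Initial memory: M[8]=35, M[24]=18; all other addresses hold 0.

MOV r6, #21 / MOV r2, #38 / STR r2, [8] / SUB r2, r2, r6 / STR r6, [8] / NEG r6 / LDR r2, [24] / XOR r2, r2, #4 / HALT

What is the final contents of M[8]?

MOV r6, #21 → r6=21
MOV r2, #38 → r2=38
STR r2, [8] → M[8]=38
SUB r2, r2, r6 → r2=38-21=17
STR r6, [8] → M[8]=21
NEG r6 → r6=-(21)=-21
LDR r2, [24] → r2=M[24]=18
XOR r2, r2, #4 → r2=18^4=22
halt.

21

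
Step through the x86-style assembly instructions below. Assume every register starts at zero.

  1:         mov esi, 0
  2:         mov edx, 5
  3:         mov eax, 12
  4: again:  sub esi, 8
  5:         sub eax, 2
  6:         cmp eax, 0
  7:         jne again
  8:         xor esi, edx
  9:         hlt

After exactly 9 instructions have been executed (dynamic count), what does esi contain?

-16

after mov esi, 0: esi=0
after mov edx, 5: edx=5
after mov eax, 12: eax=12
after sub esi, 8: esi=0-8=-8
after sub eax, 2: eax=12-2=10
cmp eax, 0  (cmp 10,0)
jne again: taken
after sub esi, 8: esi=(-8)-8=-16
after sub eax, 2: eax=10-2=8
After step 9: esi = -16.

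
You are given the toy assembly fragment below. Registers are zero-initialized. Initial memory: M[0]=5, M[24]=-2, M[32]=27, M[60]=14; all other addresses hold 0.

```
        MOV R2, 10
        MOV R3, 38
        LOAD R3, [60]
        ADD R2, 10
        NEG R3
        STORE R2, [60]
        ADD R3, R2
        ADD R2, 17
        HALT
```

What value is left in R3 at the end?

6

R2=10
R3=38
R3=M[60]=14
R2=10+10=20
R3=-(14)=-14
STORE R2, [60] → M[60]=20
R3=(-14)+20=6
R2=20+17=37
halt.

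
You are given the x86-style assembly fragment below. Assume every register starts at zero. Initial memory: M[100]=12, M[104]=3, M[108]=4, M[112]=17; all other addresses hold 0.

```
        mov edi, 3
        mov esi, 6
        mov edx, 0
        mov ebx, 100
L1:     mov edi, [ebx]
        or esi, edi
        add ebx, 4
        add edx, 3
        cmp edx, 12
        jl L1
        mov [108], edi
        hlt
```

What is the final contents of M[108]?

after mov edi, 3: edi=3
after mov esi, 6: esi=6
after mov edx, 0: edx=0
after mov ebx, 100: ebx=100
after mov edi, [ebx]: edi=M[100]=12
after or esi, edi: esi=6|12=14
after add ebx, 4: ebx=100+4=104
after add edx, 3: edx=0+3=3
cmp edx, 12  (cmp 3,12)
jl L1: taken
after mov edi, [ebx]: edi=M[104]=3
after or esi, edi: esi=14|3=15
after add ebx, 4: ebx=104+4=108
after add edx, 3: edx=3+3=6
cmp edx, 12  (cmp 6,12)
jl L1: taken
after mov edi, [ebx]: edi=M[108]=4
after or esi, edi: esi=15|4=15
after add ebx, 4: ebx=108+4=112
after add edx, 3: edx=6+3=9
cmp edx, 12  (cmp 9,12)
jl L1: taken
after mov edi, [ebx]: edi=M[112]=17
after or esi, edi: esi=15|17=31
after add ebx, 4: ebx=112+4=116
after add edx, 3: edx=9+3=12
cmp edx, 12  (cmp 12,12)
jl L1: not taken
mov [108], edi → M[108]=17
halt.

17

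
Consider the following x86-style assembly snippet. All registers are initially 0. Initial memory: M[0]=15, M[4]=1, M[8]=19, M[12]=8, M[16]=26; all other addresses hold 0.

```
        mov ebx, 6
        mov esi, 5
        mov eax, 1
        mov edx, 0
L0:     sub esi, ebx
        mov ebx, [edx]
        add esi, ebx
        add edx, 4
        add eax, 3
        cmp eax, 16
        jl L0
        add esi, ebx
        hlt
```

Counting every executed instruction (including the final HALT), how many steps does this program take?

mov ebx, 6 → ebx=6
mov esi, 5 → esi=5
mov eax, 1 → eax=1
mov edx, 0 → edx=0
sub esi, ebx → esi=5-6=-1
mov ebx, [edx] → ebx=M[0]=15
add esi, ebx → esi=(-1)+15=14
add edx, 4 → edx=0+4=4
add eax, 3 → eax=1+3=4
cmp eax, 16  (cmp 4,16)
jl L0: taken
sub esi, ebx → esi=14-15=-1
mov ebx, [edx] → ebx=M[4]=1
add esi, ebx → esi=(-1)+1=0
add edx, 4 → edx=4+4=8
add eax, 3 → eax=4+3=7
cmp eax, 16  (cmp 7,16)
jl L0: taken
sub esi, ebx → esi=0-1=-1
mov ebx, [edx] → ebx=M[8]=19
add esi, ebx → esi=(-1)+19=18
add edx, 4 → edx=8+4=12
add eax, 3 → eax=7+3=10
cmp eax, 16  (cmp 10,16)
jl L0: taken
sub esi, ebx → esi=18-19=-1
mov ebx, [edx] → ebx=M[12]=8
add esi, ebx → esi=(-1)+8=7
add edx, 4 → edx=12+4=16
add eax, 3 → eax=10+3=13
cmp eax, 16  (cmp 13,16)
jl L0: taken
sub esi, ebx → esi=7-8=-1
mov ebx, [edx] → ebx=M[16]=26
add esi, ebx → esi=(-1)+26=25
add edx, 4 → edx=16+4=20
add eax, 3 → eax=13+3=16
cmp eax, 16  (cmp 16,16)
jl L0: not taken
add esi, ebx → esi=25+26=51
halt.
Total executed instructions: 41.

41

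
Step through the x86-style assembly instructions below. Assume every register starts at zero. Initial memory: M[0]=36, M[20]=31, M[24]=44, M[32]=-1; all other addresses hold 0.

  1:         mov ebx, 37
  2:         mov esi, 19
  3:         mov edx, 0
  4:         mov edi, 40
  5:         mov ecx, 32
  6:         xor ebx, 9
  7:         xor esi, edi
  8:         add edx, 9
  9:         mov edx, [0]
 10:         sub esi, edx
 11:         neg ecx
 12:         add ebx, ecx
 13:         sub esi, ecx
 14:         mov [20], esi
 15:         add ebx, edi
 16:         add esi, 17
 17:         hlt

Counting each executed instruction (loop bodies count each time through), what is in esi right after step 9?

59

after mov ebx, 37: ebx=37
after mov esi, 19: esi=19
after mov edx, 0: edx=0
after mov edi, 40: edi=40
after mov ecx, 32: ecx=32
after xor ebx, 9: ebx=37^9=44
after xor esi, edi: esi=19^40=59
after add edx, 9: edx=0+9=9
after mov edx, [0]: edx=M[0]=36
After step 9: esi = 59.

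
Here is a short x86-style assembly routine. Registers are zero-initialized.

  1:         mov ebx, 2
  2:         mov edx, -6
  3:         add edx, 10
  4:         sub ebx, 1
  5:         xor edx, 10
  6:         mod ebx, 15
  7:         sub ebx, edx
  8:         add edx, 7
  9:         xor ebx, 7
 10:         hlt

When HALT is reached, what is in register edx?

after mov ebx, 2: ebx=2
after mov edx, -6: edx=-6
after add edx, 10: edx=(-6)+10=4
after sub ebx, 1: ebx=2-1=1
after xor edx, 10: edx=4^10=14
after mod ebx, 15: ebx=1%15=1
after sub ebx, edx: ebx=1-14=-13
after add edx, 7: edx=14+7=21
after xor ebx, 7: ebx=(-13)^7=-12
halt.

21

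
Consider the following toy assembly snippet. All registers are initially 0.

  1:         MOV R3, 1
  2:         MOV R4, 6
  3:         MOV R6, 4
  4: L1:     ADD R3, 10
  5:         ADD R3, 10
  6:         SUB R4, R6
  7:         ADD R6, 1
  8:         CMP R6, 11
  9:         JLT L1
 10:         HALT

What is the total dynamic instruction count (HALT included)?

after MOV R3, 1: R3=1
after MOV R4, 6: R4=6
after MOV R6, 4: R6=4
after ADD R3, 10: R3=1+10=11
after ADD R3, 10: R3=11+10=21
after SUB R4, R6: R4=6-4=2
after ADD R6, 1: R6=4+1=5
CMP R6, 11  (cmp 5,11)
JLT L1: taken
after ADD R3, 10: R3=21+10=31
after ADD R3, 10: R3=31+10=41
after SUB R4, R6: R4=2-5=-3
after ADD R6, 1: R6=5+1=6
CMP R6, 11  (cmp 6,11)
JLT L1: taken
after ADD R3, 10: R3=41+10=51
after ADD R3, 10: R3=51+10=61
after SUB R4, R6: R4=(-3)-6=-9
after ADD R6, 1: R6=6+1=7
CMP R6, 11  (cmp 7,11)
JLT L1: taken
after ADD R3, 10: R3=61+10=71
after ADD R3, 10: R3=71+10=81
after SUB R4, R6: R4=(-9)-7=-16
after ADD R6, 1: R6=7+1=8
CMP R6, 11  (cmp 8,11)
JLT L1: taken
after ADD R3, 10: R3=81+10=91
after ADD R3, 10: R3=91+10=101
after SUB R4, R6: R4=(-16)-8=-24
after ADD R6, 1: R6=8+1=9
CMP R6, 11  (cmp 9,11)
JLT L1: taken
after ADD R3, 10: R3=101+10=111
after ADD R3, 10: R3=111+10=121
after SUB R4, R6: R4=(-24)-9=-33
after ADD R6, 1: R6=9+1=10
CMP R6, 11  (cmp 10,11)
JLT L1: taken
after ADD R3, 10: R3=121+10=131
after ADD R3, 10: R3=131+10=141
after SUB R4, R6: R4=(-33)-10=-43
after ADD R6, 1: R6=10+1=11
CMP R6, 11  (cmp 11,11)
JLT L1: not taken
halt.
Total executed instructions: 46.

46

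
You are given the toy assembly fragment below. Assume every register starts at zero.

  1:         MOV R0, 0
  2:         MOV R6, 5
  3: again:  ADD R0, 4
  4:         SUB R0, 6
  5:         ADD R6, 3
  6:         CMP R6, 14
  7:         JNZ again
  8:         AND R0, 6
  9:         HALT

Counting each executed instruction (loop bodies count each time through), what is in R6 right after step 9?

MOV R0, 0 → R0=0
MOV R6, 5 → R6=5
ADD R0, 4 → R0=0+4=4
SUB R0, 6 → R0=4-6=-2
ADD R6, 3 → R6=5+3=8
CMP R6, 14  (cmp 8,14)
JNZ again: taken
ADD R0, 4 → R0=(-2)+4=2
SUB R0, 6 → R0=2-6=-4
After step 9: R6 = 8.

8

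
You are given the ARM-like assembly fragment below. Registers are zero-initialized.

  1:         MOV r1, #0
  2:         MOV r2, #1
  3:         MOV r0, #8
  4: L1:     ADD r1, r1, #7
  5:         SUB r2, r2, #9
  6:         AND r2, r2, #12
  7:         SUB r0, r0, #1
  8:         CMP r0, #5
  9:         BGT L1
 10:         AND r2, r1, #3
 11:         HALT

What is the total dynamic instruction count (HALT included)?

r1=0
r2=1
r0=8
r1=0+7=7
r2=1-9=-8
r2=(-8)&12=8
r0=8-1=7
CMP r0, #5  (cmp 7,5)
BGT L1: taken
r1=7+7=14
r2=8-9=-1
r2=(-1)&12=12
r0=7-1=6
CMP r0, #5  (cmp 6,5)
BGT L1: taken
r1=14+7=21
r2=12-9=3
r2=3&12=0
r0=6-1=5
CMP r0, #5  (cmp 5,5)
BGT L1: not taken
r2=21&3=1
halt.
Total executed instructions: 23.

23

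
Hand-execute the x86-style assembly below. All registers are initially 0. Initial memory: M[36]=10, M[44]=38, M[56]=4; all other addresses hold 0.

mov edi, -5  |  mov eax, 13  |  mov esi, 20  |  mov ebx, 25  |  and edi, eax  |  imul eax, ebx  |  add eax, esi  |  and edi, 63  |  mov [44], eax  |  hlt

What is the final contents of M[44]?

edi=-5
eax=13
esi=20
ebx=25
edi=(-5)&13=9
eax=13*25=325
eax=325+20=345
edi=9&63=9
mov [44], eax → M[44]=345
halt.

345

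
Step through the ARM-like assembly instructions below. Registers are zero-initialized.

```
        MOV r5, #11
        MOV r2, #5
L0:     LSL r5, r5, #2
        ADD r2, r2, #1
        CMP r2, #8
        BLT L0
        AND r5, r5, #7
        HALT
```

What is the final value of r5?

MOV r5, #11 → r5=11
MOV r2, #5 → r2=5
LSL r5, r5, #2 → r5=11<<2=44
ADD r2, r2, #1 → r2=5+1=6
CMP r2, #8  (cmp 6,8)
BLT L0: taken
LSL r5, r5, #2 → r5=44<<2=176
ADD r2, r2, #1 → r2=6+1=7
CMP r2, #8  (cmp 7,8)
BLT L0: taken
LSL r5, r5, #2 → r5=176<<2=704
ADD r2, r2, #1 → r2=7+1=8
CMP r2, #8  (cmp 8,8)
BLT L0: not taken
AND r5, r5, #7 → r5=704&7=0
halt.

0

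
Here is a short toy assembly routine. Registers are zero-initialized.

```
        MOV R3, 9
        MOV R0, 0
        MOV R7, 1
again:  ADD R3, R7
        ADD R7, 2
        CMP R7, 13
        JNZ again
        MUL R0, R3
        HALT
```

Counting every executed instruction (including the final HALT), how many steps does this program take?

after MOV R3, 9: R3=9
after MOV R0, 0: R0=0
after MOV R7, 1: R7=1
after ADD R3, R7: R3=9+1=10
after ADD R7, 2: R7=1+2=3
CMP R7, 13  (cmp 3,13)
JNZ again: taken
after ADD R3, R7: R3=10+3=13
after ADD R7, 2: R7=3+2=5
CMP R7, 13  (cmp 5,13)
JNZ again: taken
after ADD R3, R7: R3=13+5=18
after ADD R7, 2: R7=5+2=7
CMP R7, 13  (cmp 7,13)
JNZ again: taken
after ADD R3, R7: R3=18+7=25
after ADD R7, 2: R7=7+2=9
CMP R7, 13  (cmp 9,13)
JNZ again: taken
after ADD R3, R7: R3=25+9=34
after ADD R7, 2: R7=9+2=11
CMP R7, 13  (cmp 11,13)
JNZ again: taken
after ADD R3, R7: R3=34+11=45
after ADD R7, 2: R7=11+2=13
CMP R7, 13  (cmp 13,13)
JNZ again: not taken
after MUL R0, R3: R0=0*45=0
halt.
Total executed instructions: 29.

29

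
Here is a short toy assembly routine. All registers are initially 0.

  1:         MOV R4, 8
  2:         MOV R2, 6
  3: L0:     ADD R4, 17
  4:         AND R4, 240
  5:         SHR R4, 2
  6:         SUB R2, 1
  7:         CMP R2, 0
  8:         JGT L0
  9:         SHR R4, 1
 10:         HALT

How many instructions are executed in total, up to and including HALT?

MOV R4, 8 → R4=8
MOV R2, 6 → R2=6
ADD R4, 17 → R4=8+17=25
AND R4, 240 → R4=25&240=16
SHR R4, 2 → R4=16>>2=4
SUB R2, 1 → R2=6-1=5
CMP R2, 0  (cmp 5,0)
JGT L0: taken
ADD R4, 17 → R4=4+17=21
AND R4, 240 → R4=21&240=16
SHR R4, 2 → R4=16>>2=4
SUB R2, 1 → R2=5-1=4
CMP R2, 0  (cmp 4,0)
JGT L0: taken
ADD R4, 17 → R4=4+17=21
AND R4, 240 → R4=21&240=16
SHR R4, 2 → R4=16>>2=4
SUB R2, 1 → R2=4-1=3
CMP R2, 0  (cmp 3,0)
JGT L0: taken
ADD R4, 17 → R4=4+17=21
AND R4, 240 → R4=21&240=16
SHR R4, 2 → R4=16>>2=4
SUB R2, 1 → R2=3-1=2
CMP R2, 0  (cmp 2,0)
JGT L0: taken
ADD R4, 17 → R4=4+17=21
AND R4, 240 → R4=21&240=16
SHR R4, 2 → R4=16>>2=4
SUB R2, 1 → R2=2-1=1
CMP R2, 0  (cmp 1,0)
JGT L0: taken
ADD R4, 17 → R4=4+17=21
AND R4, 240 → R4=21&240=16
SHR R4, 2 → R4=16>>2=4
SUB R2, 1 → R2=1-1=0
CMP R2, 0  (cmp 0,0)
JGT L0: not taken
SHR R4, 1 → R4=4>>1=2
halt.
Total executed instructions: 40.

40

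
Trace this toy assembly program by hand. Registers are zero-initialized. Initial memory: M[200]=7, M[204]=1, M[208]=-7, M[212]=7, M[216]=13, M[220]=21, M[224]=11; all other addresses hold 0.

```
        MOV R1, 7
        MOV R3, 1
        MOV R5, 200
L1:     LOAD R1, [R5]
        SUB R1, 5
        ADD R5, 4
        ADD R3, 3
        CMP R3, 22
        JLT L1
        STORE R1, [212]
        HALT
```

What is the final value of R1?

R1=7
R3=1
R5=200
R1=M[200]=7
R1=7-5=2
R5=200+4=204
R3=1+3=4
CMP R3, 22  (cmp 4,22)
JLT L1: taken
R1=M[204]=1
R1=1-5=-4
R5=204+4=208
R3=4+3=7
CMP R3, 22  (cmp 7,22)
JLT L1: taken
R1=M[208]=-7
R1=(-7)-5=-12
R5=208+4=212
R3=7+3=10
CMP R3, 22  (cmp 10,22)
JLT L1: taken
R1=M[212]=7
R1=7-5=2
R5=212+4=216
R3=10+3=13
CMP R3, 22  (cmp 13,22)
JLT L1: taken
R1=M[216]=13
R1=13-5=8
R5=216+4=220
R3=13+3=16
CMP R3, 22  (cmp 16,22)
JLT L1: taken
R1=M[220]=21
R1=21-5=16
R5=220+4=224
R3=16+3=19
CMP R3, 22  (cmp 19,22)
JLT L1: taken
R1=M[224]=11
R1=11-5=6
R5=224+4=228
R3=19+3=22
CMP R3, 22  (cmp 22,22)
JLT L1: not taken
STORE R1, [212] → M[212]=6
halt.

6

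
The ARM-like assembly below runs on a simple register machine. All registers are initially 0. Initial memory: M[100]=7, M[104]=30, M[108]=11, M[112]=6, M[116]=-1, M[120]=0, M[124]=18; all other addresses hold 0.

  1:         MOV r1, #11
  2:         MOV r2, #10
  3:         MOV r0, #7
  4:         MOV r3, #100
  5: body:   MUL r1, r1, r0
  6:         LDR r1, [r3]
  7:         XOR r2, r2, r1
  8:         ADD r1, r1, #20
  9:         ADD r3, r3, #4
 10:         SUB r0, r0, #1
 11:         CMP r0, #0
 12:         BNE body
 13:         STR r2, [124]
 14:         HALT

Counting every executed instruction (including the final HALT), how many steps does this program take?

after MOV r1, #11: r1=11
after MOV r2, #10: r2=10
after MOV r0, #7: r0=7
after MOV r3, #100: r3=100
after MUL r1, r1, r0: r1=11*7=77
after LDR r1, [r3]: r1=M[100]=7
after XOR r2, r2, r1: r2=10^7=13
after ADD r1, r1, #20: r1=7+20=27
after ADD r3, r3, #4: r3=100+4=104
after SUB r0, r0, #1: r0=7-1=6
CMP r0, #0  (cmp 6,0)
BNE body: taken
after MUL r1, r1, r0: r1=27*6=162
after LDR r1, [r3]: r1=M[104]=30
after XOR r2, r2, r1: r2=13^30=19
after ADD r1, r1, #20: r1=30+20=50
after ADD r3, r3, #4: r3=104+4=108
after SUB r0, r0, #1: r0=6-1=5
CMP r0, #0  (cmp 5,0)
BNE body: taken
after MUL r1, r1, r0: r1=50*5=250
after LDR r1, [r3]: r1=M[108]=11
after XOR r2, r2, r1: r2=19^11=24
after ADD r1, r1, #20: r1=11+20=31
after ADD r3, r3, #4: r3=108+4=112
after SUB r0, r0, #1: r0=5-1=4
CMP r0, #0  (cmp 4,0)
BNE body: taken
after MUL r1, r1, r0: r1=31*4=124
after LDR r1, [r3]: r1=M[112]=6
after XOR r2, r2, r1: r2=24^6=30
after ADD r1, r1, #20: r1=6+20=26
after ADD r3, r3, #4: r3=112+4=116
after SUB r0, r0, #1: r0=4-1=3
CMP r0, #0  (cmp 3,0)
BNE body: taken
after MUL r1, r1, r0: r1=26*3=78
after LDR r1, [r3]: r1=M[116]=-1
after XOR r2, r2, r1: r2=30^(-1)=-31
after ADD r1, r1, #20: r1=(-1)+20=19
after ADD r3, r3, #4: r3=116+4=120
after SUB r0, r0, #1: r0=3-1=2
CMP r0, #0  (cmp 2,0)
BNE body: taken
after MUL r1, r1, r0: r1=19*2=38
after LDR r1, [r3]: r1=M[120]=0
after XOR r2, r2, r1: r2=(-31)^0=-31
after ADD r1, r1, #20: r1=0+20=20
after ADD r3, r3, #4: r3=120+4=124
after SUB r0, r0, #1: r0=2-1=1
CMP r0, #0  (cmp 1,0)
BNE body: taken
after MUL r1, r1, r0: r1=20*1=20
after LDR r1, [r3]: r1=M[124]=18
after XOR r2, r2, r1: r2=(-31)^18=-13
after ADD r1, r1, #20: r1=18+20=38
after ADD r3, r3, #4: r3=124+4=128
after SUB r0, r0, #1: r0=1-1=0
CMP r0, #0  (cmp 0,0)
BNE body: not taken
STR r2, [124] → M[124]=-13
halt.
Total executed instructions: 62.

62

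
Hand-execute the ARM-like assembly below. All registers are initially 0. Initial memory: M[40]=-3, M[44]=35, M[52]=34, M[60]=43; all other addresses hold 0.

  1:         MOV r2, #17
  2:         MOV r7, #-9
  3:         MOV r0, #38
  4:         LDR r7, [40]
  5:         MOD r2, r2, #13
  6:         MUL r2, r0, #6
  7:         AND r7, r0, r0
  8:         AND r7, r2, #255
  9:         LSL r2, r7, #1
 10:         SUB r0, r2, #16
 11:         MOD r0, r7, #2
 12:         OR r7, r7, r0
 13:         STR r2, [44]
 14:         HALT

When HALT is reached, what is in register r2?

456

after MOV r2, #17: r2=17
after MOV r7, #-9: r7=-9
after MOV r0, #38: r0=38
after LDR r7, [40]: r7=M[40]=-3
after MOD r2, r2, #13: r2=17%13=4
after MUL r2, r0, #6: r2=38*6=228
after AND r7, r0, r0: r7=38&38=38
after AND r7, r2, #255: r7=228&255=228
after LSL r2, r7, #1: r2=228<<1=456
after SUB r0, r2, #16: r0=456-16=440
after MOD r0, r7, #2: r0=228%2=0
after OR r7, r7, r0: r7=228|0=228
STR r2, [44] → M[44]=456
halt.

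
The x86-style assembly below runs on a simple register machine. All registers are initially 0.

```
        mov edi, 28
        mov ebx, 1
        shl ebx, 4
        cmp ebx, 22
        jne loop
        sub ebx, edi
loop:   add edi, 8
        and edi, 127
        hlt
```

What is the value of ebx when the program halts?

16

after mov edi, 28: edi=28
after mov ebx, 1: ebx=1
after shl ebx, 4: ebx=1<<4=16
cmp ebx, 22  (cmp 16,22)
jne loop: taken
after add edi, 8: edi=28+8=36
after and edi, 127: edi=36&127=36
halt.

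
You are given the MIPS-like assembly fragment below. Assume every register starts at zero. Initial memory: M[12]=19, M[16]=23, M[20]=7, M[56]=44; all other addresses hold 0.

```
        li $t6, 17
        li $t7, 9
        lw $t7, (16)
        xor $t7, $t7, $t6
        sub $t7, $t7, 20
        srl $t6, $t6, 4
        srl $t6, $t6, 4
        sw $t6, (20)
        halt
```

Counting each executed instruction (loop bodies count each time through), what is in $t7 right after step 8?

li $t6, 17 → $t6=17
li $t7, 9 → $t7=9
lw $t7, (16) → $t7=M[16]=23
xor $t7, $t7, $t6 → $t7=23^17=6
sub $t7, $t7, 20 → $t7=6-20=-14
srl $t6, $t6, 4 → $t6=17>>4=1
srl $t6, $t6, 4 → $t6=1>>4=0
sw $t6, (20) → M[20]=0
After step 8: $t7 = -14.

-14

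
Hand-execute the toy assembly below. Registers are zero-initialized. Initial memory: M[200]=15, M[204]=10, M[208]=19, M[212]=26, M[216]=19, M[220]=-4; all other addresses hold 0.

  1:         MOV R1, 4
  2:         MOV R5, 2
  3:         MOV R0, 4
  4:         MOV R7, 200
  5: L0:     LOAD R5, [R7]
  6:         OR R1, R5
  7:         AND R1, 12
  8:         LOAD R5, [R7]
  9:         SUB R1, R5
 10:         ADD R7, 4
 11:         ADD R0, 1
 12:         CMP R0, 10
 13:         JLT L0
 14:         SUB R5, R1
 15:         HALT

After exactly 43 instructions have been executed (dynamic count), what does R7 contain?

216

R1=4
R5=2
R0=4
R7=200
R5=M[200]=15
R1=4|15=15
R1=15&12=12
R5=M[200]=15
R1=12-15=-3
R7=200+4=204
R0=4+1=5
CMP R0, 10  (cmp 5,10)
JLT L0: taken
R5=M[204]=10
R1=(-3)|10=-1
R1=(-1)&12=12
R5=M[204]=10
R1=12-10=2
R7=204+4=208
R0=5+1=6
CMP R0, 10  (cmp 6,10)
JLT L0: taken
R5=M[208]=19
R1=2|19=19
R1=19&12=0
R5=M[208]=19
R1=0-19=-19
R7=208+4=212
R0=6+1=7
CMP R0, 10  (cmp 7,10)
JLT L0: taken
R5=M[212]=26
R1=(-19)|26=-1
R1=(-1)&12=12
R5=M[212]=26
R1=12-26=-14
R7=212+4=216
R0=7+1=8
CMP R0, 10  (cmp 8,10)
JLT L0: taken
R5=M[216]=19
R1=(-14)|19=-13
R1=(-13)&12=0
After step 43: R7 = 216.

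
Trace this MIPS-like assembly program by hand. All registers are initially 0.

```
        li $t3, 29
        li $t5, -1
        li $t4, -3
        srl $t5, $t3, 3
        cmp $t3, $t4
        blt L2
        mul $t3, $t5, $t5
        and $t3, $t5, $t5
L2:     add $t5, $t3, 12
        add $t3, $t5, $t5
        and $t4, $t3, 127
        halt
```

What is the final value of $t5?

$t3=29
$t5=-1
$t4=-3
$t5=29>>3=3
cmp $t3, $t4  (cmp 29,-3)
blt L2: not taken
$t3=3*3=9
$t3=3&3=3
$t5=3+12=15
$t3=15+15=30
$t4=30&127=30
halt.

15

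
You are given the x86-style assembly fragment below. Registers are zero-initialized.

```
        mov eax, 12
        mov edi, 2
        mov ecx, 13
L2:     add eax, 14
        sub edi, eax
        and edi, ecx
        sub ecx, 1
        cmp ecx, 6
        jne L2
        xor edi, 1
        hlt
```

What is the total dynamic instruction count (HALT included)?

after mov eax, 12: eax=12
after mov edi, 2: edi=2
after mov ecx, 13: ecx=13
after add eax, 14: eax=12+14=26
after sub edi, eax: edi=2-26=-24
after and edi, ecx: edi=(-24)&13=8
after sub ecx, 1: ecx=13-1=12
cmp ecx, 6  (cmp 12,6)
jne L2: taken
after add eax, 14: eax=26+14=40
after sub edi, eax: edi=8-40=-32
after and edi, ecx: edi=(-32)&12=0
after sub ecx, 1: ecx=12-1=11
cmp ecx, 6  (cmp 11,6)
jne L2: taken
after add eax, 14: eax=40+14=54
after sub edi, eax: edi=0-54=-54
after and edi, ecx: edi=(-54)&11=10
after sub ecx, 1: ecx=11-1=10
cmp ecx, 6  (cmp 10,6)
jne L2: taken
after add eax, 14: eax=54+14=68
after sub edi, eax: edi=10-68=-58
after and edi, ecx: edi=(-58)&10=2
after sub ecx, 1: ecx=10-1=9
cmp ecx, 6  (cmp 9,6)
jne L2: taken
after add eax, 14: eax=68+14=82
after sub edi, eax: edi=2-82=-80
after and edi, ecx: edi=(-80)&9=0
after sub ecx, 1: ecx=9-1=8
cmp ecx, 6  (cmp 8,6)
jne L2: taken
after add eax, 14: eax=82+14=96
after sub edi, eax: edi=0-96=-96
after and edi, ecx: edi=(-96)&8=0
after sub ecx, 1: ecx=8-1=7
cmp ecx, 6  (cmp 7,6)
jne L2: taken
after add eax, 14: eax=96+14=110
after sub edi, eax: edi=0-110=-110
after and edi, ecx: edi=(-110)&7=2
after sub ecx, 1: ecx=7-1=6
cmp ecx, 6  (cmp 6,6)
jne L2: not taken
after xor edi, 1: edi=2^1=3
halt.
Total executed instructions: 47.

47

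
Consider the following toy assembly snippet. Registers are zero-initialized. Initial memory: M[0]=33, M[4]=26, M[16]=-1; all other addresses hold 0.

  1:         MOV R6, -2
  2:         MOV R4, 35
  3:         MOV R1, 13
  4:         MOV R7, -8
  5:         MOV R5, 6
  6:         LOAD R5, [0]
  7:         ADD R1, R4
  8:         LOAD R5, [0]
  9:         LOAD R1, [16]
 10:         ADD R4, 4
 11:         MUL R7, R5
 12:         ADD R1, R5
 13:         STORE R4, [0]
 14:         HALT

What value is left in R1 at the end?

R6=-2
R4=35
R1=13
R7=-8
R5=6
R5=M[0]=33
R1=13+35=48
R5=M[0]=33
R1=M[16]=-1
R4=35+4=39
R7=(-8)*33=-264
R1=(-1)+33=32
STORE R4, [0] → M[0]=39
halt.

32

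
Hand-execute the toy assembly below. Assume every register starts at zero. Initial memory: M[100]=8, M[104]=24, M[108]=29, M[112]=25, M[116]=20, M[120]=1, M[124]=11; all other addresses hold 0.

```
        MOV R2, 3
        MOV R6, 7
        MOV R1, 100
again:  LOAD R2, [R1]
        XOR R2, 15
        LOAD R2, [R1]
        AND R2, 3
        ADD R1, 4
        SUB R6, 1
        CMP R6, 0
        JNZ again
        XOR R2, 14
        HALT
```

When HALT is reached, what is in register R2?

R2=3
R6=7
R1=100
R2=M[100]=8
R2=8^15=7
R2=M[100]=8
R2=8&3=0
R1=100+4=104
R6=7-1=6
CMP R6, 0  (cmp 6,0)
JNZ again: taken
R2=M[104]=24
R2=24^15=23
R2=M[104]=24
R2=24&3=0
R1=104+4=108
R6=6-1=5
CMP R6, 0  (cmp 5,0)
JNZ again: taken
R2=M[108]=29
R2=29^15=18
R2=M[108]=29
R2=29&3=1
R1=108+4=112
R6=5-1=4
CMP R6, 0  (cmp 4,0)
JNZ again: taken
R2=M[112]=25
R2=25^15=22
R2=M[112]=25
R2=25&3=1
R1=112+4=116
R6=4-1=3
CMP R6, 0  (cmp 3,0)
JNZ again: taken
R2=M[116]=20
R2=20^15=27
R2=M[116]=20
R2=20&3=0
R1=116+4=120
R6=3-1=2
CMP R6, 0  (cmp 2,0)
JNZ again: taken
R2=M[120]=1
R2=1^15=14
R2=M[120]=1
R2=1&3=1
R1=120+4=124
R6=2-1=1
CMP R6, 0  (cmp 1,0)
JNZ again: taken
R2=M[124]=11
R2=11^15=4
R2=M[124]=11
R2=11&3=3
R1=124+4=128
R6=1-1=0
CMP R6, 0  (cmp 0,0)
JNZ again: not taken
R2=3^14=13
halt.

13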